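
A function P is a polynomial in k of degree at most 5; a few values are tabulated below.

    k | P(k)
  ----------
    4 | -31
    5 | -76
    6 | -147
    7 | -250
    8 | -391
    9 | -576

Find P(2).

First differences: -45, -71, -103, -141, -185. Second differences: -26, -32, -38, -44. Third differences: -6, -6, -6.
Level-3 differences are constant, so P has degree 3.
Fitting a degree-3 polynomial gives P(k) = -k³ + 2k² - 2k + 9.
Then P(2) = 5.

5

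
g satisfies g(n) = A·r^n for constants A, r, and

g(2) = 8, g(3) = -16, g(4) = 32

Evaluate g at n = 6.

128

Consecutive ratio: -16/8 = -2, and 32/(-16) = -2, so r = -2.
Then A·(-2)^2 = 8 gives A = 2, and g(n) = 2·(-2)^n.
g(6) = 2·(-2)^6 = 128.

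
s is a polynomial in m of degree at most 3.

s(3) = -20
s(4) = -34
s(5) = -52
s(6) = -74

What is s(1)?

-4

First differences: -14, -18, -22. Second differences: -4, -4.
Level-2 differences are constant, so s has degree 2.
Fitting a degree-2 polynomial gives s(m) = -2m² - 2.
Then s(1) = -4.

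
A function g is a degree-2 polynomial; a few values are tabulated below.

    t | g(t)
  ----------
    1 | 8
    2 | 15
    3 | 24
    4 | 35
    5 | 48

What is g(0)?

Write g(t) = at² + bt + c; the 5 given values yield a linear system in the 3 coefficients.
Solving, g(t) = t² + 4t + 3.
Then g(0) = 3.

3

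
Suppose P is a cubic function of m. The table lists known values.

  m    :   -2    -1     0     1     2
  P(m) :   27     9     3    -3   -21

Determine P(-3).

69

First differences: -18, -6, -6, -18. Second differences: 12, 0, -12. Third differences: -12, -12.
Level-3 differences are constant, so P has degree 3.
Fitting a degree-3 polynomial gives P(m) = -2m³ - 4m + 3.
Then P(-3) = 69.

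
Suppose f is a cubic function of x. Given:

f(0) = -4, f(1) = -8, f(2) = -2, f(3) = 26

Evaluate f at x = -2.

-14

Write f(x) = ax³ + bx² + cx + d; the 4 given values yield a linear system in the 4 coefficients.
Solving, f(x) = 2x³ - x² - 5x - 4.
Then f(-2) = -14.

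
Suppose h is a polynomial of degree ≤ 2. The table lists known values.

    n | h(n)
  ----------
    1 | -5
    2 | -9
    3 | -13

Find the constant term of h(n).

Write h(n) = an² + bn + c; the 3 given values yield a linear system in the 3 coefficients.
Solving, the leading coefficient vanishes, and h(n) = -4n - 1.
The constant term is h(0) = -1.

-1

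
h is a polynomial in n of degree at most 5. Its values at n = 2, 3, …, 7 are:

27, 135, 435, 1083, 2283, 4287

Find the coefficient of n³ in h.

-2

Write h(n) = an^5 + bn^4 + cn³ + dn² + en + p; the 6 given values yield a linear system in the 6 coefficients.
Solving, the leading coefficient vanishes, and h(n) = 2n^4 - 2n³ + 4n² - 4n + 3.
The coefficient of n³ is -2.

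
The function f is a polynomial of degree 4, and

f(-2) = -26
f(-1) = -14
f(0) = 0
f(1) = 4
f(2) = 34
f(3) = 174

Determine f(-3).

24

First differences: 12, 14, 4, 30, 140. Second differences: 2, -10, 26, 110. Third differences: -12, 36, 84. Fourth differences: 48, 48.
Level-4 differences are constant, so f has degree 4.
Fitting a degree-4 polynomial gives f(x) = 2x^4 + 2x³ - 7x² + 7x.
Then f(-3) = 24.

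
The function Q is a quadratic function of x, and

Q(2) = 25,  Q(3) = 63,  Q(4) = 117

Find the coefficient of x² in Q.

8

Write Q(x) = ax² + bx + c; the 3 given values yield a linear system in the 3 coefficients.
Solving, Q(x) = 8x² - 2x - 3.
The coefficient of x² is 8.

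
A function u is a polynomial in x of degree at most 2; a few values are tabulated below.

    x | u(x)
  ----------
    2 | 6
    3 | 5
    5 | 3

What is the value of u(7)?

1

Write u(x) = ax² + bx + c; the 3 given values yield a linear system in the 3 coefficients.
Solving, the leading coefficient vanishes, and u(x) = -x + 8.
Then u(7) = 1.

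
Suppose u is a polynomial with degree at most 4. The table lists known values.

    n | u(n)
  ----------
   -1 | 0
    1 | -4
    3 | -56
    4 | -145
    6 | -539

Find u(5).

-300

Write u(n) = an^4 + bn³ + cn² + dn + e; the 5 given values yield a linear system in the 5 coefficients.
Solving, the leading coefficient vanishes, and u(n) = -3n³ + 3n² + n - 5.
Then u(5) = -300.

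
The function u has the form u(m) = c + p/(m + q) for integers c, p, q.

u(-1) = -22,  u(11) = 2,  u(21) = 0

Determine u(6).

(u(m) − c)(m + q) = p for each data point; the three points give a linear system in c and q, then p follows.
Solving: c = -2, q = -1, p = 40, so u(m) = -2 + 40/(m − 1).
Then u(6) = -2 + 40/5 = 6.

6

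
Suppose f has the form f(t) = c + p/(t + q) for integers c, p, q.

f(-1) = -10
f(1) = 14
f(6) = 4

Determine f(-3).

-2

(f(t) − c)(t + q) = p for each data point; the three points give a linear system in c and q, then p follows.
Solving: c = 2, q = 0, p = 12, so f(t) = 2 + 12/(t + 0).
Then f(-3) = 2 + 12/(-3) = -2.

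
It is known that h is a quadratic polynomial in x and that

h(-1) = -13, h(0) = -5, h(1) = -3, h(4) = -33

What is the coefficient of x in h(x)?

Write h(x) = ax² + bx + c; the 4 given values yield a linear system in the 3 coefficients.
Solving, h(x) = -3x² + 5x - 5.
The coefficient of x is 5.

5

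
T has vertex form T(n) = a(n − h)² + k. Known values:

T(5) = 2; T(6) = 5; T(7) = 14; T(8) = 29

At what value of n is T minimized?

First differences 3, 9, 15; second difference 6 = 2a, so a = 3.
Expanding, the n-coefficient is −2ah = -6h; matching it to the data gives h = 5, and then k = 2.
So T(n) = 3(n − 5)² + 2.
Hence h = 5.

5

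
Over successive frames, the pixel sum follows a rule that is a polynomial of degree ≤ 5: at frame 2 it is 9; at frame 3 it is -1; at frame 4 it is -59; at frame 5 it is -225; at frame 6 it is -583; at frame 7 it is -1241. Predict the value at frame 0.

Write the value at k as s(k).
Write s(k) = ak^5 + bk^4 + ck³ + dk² + ek + p; the 6 given values yield a linear system in the 6 coefficients.
Solving, the leading coefficient vanishes, and s(k) = -k^4 + 4k³ - 5k² + 4k + 5.
Then s(0) = 5.

5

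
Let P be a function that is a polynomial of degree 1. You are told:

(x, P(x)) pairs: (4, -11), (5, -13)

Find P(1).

Write P(x) = ax + b; the 2 given values yield a linear system in the 2 coefficients.
Solving, P(x) = -2x - 3.
Then P(1) = -5.

-5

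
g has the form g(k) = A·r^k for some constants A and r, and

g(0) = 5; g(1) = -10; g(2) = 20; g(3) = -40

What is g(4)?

80

Consecutive ratio: -10/5 = -2, and 20/(-10) = -2, so r = -2.
Then A·(-2)^0 = 5 gives A = 5, and g(k) = 5·(-2)^k.
g(4) = 5·(-2)^4 = 80.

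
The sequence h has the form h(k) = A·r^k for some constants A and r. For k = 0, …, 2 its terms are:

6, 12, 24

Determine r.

Consecutive ratio: 12/6 = 2, and 24/12 = 2, so r = 2.
Then A·2^0 = 6 gives A = 6, and h(k) = 6·2^k.

2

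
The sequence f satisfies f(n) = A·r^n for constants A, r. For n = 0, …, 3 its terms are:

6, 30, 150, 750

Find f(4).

Consecutive ratio: 30/6 = 5, and 150/30 = 5, so r = 5.
Then A·5^0 = 6 gives A = 6, and f(n) = 6·5^n.
f(4) = 6·5^4 = 3750.

3750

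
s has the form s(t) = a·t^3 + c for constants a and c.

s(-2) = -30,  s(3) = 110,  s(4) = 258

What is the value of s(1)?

From s(-2) = -30 and s(3) = 110: -8a + c = -30 and 27a + c = 110.
Subtracting: 35a = 140, so a = 4; then c = -30 − 4·(-8) = 2.
So s(t) = 4t³ + 2, and s(1) = 6.

6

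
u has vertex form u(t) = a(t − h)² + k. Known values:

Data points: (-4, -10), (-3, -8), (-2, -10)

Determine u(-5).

-16

First differences 2, -2; second difference -4 = 2a, so a = -2.
Expanding, the t-coefficient is −2ah = 4h; matching it to the data gives h = -3, and then k = -8.
So u(t) = -2(t + 3)² − 8.
u(-5) = -2·(-2)² − 8 = -16.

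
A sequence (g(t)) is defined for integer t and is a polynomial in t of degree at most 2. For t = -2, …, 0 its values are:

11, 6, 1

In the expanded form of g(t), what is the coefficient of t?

-5

First differences: -5, -5.
Level-1 differences are constant, so g has degree 1.
Fitting a degree-1 polynomial gives g(t) = -5t + 1.
The coefficient of t is -5.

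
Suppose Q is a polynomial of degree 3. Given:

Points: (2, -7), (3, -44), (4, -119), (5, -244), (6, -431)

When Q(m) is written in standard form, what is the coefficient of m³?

Write Q(m) = am³ + bm² + cm + d; the 5 given values yield a linear system in the 4 coefficients.
Solving, Q(m) = -2m³ - m² + 6m + 1.
The coefficient of m³ is -2.

-2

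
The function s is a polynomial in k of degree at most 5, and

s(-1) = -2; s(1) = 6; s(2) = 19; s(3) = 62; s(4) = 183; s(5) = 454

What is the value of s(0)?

-1

Write s(k) = ak^5 + bk^4 + ck³ + dk² + ek + p; the 6 given values yield a linear system in the 6 coefficients.
Solving, the leading coefficient vanishes, and s(k) = k^4 - 2k³ + 2k² + 6k - 1.
Then s(0) = -1.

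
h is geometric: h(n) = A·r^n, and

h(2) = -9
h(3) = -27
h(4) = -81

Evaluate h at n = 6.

Consecutive ratio: -27/(-9) = 3, and -81/(-27) = 3, so r = 3.
Then A·3^2 = -9 gives A = -1, and h(n) = -1·3^n.
h(6) = -1·3^6 = -729.

-729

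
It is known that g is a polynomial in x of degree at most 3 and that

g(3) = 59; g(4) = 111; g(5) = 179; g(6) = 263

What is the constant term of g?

-1

First differences: 52, 68, 84. Second differences: 16, 16.
Level-2 differences are constant, so g has degree 2.
Fitting a degree-2 polynomial gives g(x) = 8x² - 4x - 1.
The constant term is g(0) = -1.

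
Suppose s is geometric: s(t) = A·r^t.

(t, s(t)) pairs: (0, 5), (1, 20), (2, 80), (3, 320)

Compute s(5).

5120

Consecutive ratio: 20/5 = 4, and 80/20 = 4, so r = 4.
Then A·4^0 = 5 gives A = 5, and s(t) = 5·4^t.
s(5) = 5·4^5 = 5120.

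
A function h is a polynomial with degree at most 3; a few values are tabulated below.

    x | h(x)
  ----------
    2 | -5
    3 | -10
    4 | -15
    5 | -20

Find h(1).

0

Write h(x) = ax³ + bx² + cx + d; the 4 given values yield a linear system in the 4 coefficients.
Solving, the top 2 coefficients vanish, and h(x) = -5x + 5.
Then h(1) = 0.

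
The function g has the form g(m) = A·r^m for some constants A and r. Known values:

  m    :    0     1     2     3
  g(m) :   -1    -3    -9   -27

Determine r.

3

Consecutive ratio: -3/(-1) = 3, and -9/(-3) = 3, so r = 3.
Then A·3^0 = -1 gives A = -1, and g(m) = -1·3^m.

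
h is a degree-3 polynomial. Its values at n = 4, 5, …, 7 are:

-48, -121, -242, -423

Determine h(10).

Write h(n) = an³ + bn² + cn + d; the 4 given values yield a linear system in the 4 coefficients.
Solving, h(n) = -2n³ + 6n² - 5n + 4.
Then h(10) = -1446.

-1446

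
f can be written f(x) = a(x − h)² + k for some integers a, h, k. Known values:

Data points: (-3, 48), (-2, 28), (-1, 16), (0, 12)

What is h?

First differences -20, -12, -4; second difference 8 = 2a, so a = 4.
Expanding, the x-coefficient is −2ah = -8h; matching it to the data gives h = 0, and then k = 12.
So f(x) = 4(x + 0)² + 12.
Hence h = 0.

0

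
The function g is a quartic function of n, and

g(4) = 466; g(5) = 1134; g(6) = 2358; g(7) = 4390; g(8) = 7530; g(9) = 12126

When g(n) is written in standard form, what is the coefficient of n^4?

First differences: 668, 1224, 2032, 3140, 4596. Second differences: 556, 808, 1108, 1456. Third differences: 252, 300, 348. Fourth differences: 48, 48.
Level-4 differences are constant, so g has degree 4.
Fitting a degree-4 polynomial gives g(n) = 2n^4 - 2n³ + 6n² - 2n - 6.
The coefficient of n^4 is 2.

2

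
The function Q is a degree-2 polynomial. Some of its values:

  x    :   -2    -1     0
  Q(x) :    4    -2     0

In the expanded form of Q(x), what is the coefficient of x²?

4

Write Q(x) = ax² + bx + c; the 3 given values yield a linear system in the 3 coefficients.
Solving, Q(x) = 4x² + 6x.
The coefficient of x² is 4.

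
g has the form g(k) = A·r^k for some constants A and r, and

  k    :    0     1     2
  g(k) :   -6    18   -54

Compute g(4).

-486

Consecutive ratio: 18/(-6) = -3, and -54/18 = -3, so r = -3.
Then A·(-3)^0 = -6 gives A = -6, and g(k) = -6·(-3)^k.
g(4) = -6·(-3)^4 = -486.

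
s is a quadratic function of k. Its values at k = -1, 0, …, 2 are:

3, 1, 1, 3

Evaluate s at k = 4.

13

First differences: -2, 0, 2. Second differences: 2, 2.
Level-2 differences are constant, so s has degree 2.
Fitting a degree-2 polynomial gives s(k) = k² - k + 1.
Then s(4) = 13.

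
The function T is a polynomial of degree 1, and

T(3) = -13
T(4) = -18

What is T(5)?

-23

Write T(x) = ax + b; the 2 given values yield a linear system in the 2 coefficients.
Solving, T(x) = -5x + 2.
Then T(5) = -23.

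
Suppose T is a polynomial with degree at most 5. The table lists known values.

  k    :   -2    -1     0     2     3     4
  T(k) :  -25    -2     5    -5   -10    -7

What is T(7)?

110

Write T(k) = ak^5 + bk^4 + ck³ + dk² + ek + p; the 6 given values yield a linear system in the 6 coefficients.
Solving, the top 2 coefficients vanish, and T(k) = k³ - 5k² + k + 5.
Then T(7) = 110.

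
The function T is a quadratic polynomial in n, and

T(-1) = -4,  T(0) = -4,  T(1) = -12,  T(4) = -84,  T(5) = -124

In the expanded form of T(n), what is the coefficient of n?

-4

Write T(n) = an² + bn + c; the 5 given values yield a linear system in the 3 coefficients.
Solving, T(n) = -4n² - 4n - 4.
The coefficient of n is -4.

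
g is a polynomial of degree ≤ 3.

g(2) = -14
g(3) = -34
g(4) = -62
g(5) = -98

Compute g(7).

Write g(x) = ax³ + bx² + cx + d; the 4 given values yield a linear system in the 4 coefficients.
Solving, the leading coefficient vanishes, and g(x) = -4x² + 2.
Then g(7) = -194.

-194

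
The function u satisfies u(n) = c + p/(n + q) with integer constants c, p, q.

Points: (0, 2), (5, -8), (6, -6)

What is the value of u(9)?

-4

(u(n) − c)(n + q) = p for each data point; the three points give a linear system in c and q, then p follows.
Solving: c = -2, q = -3, p = -12, so u(n) = -2 − 12/(n − 3).
Then u(9) = -2 − 12/6 = -4.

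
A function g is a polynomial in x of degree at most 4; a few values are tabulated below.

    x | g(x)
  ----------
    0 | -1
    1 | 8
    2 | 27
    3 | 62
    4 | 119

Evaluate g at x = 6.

First differences: 9, 19, 35, 57. Second differences: 10, 16, 22. Third differences: 6, 6.
Level-3 differences are constant, so g has degree 3.
Fitting a degree-3 polynomial gives g(x) = x³ + 2x² + 6x - 1.
Then g(6) = 323.

323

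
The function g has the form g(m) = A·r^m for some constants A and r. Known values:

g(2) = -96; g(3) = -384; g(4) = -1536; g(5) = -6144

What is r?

4

Consecutive ratio: -384/(-96) = 4, and -1536/(-384) = 4, so r = 4.
Then A·4^2 = -96 gives A = -6, and g(m) = -6·4^m.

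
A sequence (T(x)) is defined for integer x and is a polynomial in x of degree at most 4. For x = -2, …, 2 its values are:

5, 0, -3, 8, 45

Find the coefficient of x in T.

2

First differences: -5, -3, 11, 37. Second differences: 2, 14, 26. Third differences: 12, 12.
Level-3 differences are constant, so T has degree 3.
Fitting a degree-3 polynomial gives T(x) = 2x³ + 7x² + 2x - 3.
The coefficient of x is 2.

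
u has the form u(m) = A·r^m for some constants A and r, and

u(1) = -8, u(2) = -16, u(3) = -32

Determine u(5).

Consecutive ratio: -16/(-8) = 2, and -32/(-16) = 2, so r = 2.
Then A·2^1 = -8 gives A = -4, and u(m) = -4·2^m.
u(5) = -4·2^5 = -128.

-128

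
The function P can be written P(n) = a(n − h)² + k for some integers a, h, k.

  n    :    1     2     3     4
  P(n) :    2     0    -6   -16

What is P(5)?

-30

First differences -2, -6, -10; second difference -4 = 2a, so a = -2.
Expanding, the n-coefficient is −2ah = 4h; matching it to the data gives h = 1, and then k = 2.
So P(n) = -2(n − 1)² + 2.
P(5) = -2·4² + 2 = -30.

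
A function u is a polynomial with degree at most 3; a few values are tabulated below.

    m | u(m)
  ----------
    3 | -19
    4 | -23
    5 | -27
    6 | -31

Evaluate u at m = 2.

-15

First differences: -4, -4, -4.
Level-1 differences are constant, so u has degree 1.
Fitting a degree-1 polynomial gives u(m) = -4m - 7.
Then u(2) = -15.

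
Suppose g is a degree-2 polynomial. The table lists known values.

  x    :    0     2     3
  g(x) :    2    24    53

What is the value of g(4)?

Write g(x) = ax² + bx + c; the 3 given values yield a linear system in the 3 coefficients.
Solving, g(x) = 6x² - x + 2.
Then g(4) = 94.

94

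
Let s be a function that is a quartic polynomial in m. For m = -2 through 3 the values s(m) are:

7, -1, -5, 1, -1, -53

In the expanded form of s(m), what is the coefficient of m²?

6

First differences: -8, -4, 6, -2, -52. Second differences: 4, 10, -8, -50. Third differences: 6, -18, -42. Fourth differences: -24, -24.
Level-4 differences are constant, so s has degree 4.
Fitting a degree-4 polynomial gives s(m) = -m^4 - m³ + 6m² + 2m - 5.
The coefficient of m² is 6.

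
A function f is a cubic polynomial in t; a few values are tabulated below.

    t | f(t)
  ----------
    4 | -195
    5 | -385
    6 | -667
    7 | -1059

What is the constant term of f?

Write f(t) = at³ + bt² + ct + d; the 4 given values yield a linear system in the 4 coefficients.
Solving, f(t) = -3t³ - t² + 2t + 5.
The constant term is f(0) = 5.

5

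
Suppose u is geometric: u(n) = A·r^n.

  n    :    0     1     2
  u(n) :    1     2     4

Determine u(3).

8

Consecutive ratio: 2/1 = 2, and 4/2 = 2, so r = 2.
Then A·2^0 = 1 gives A = 1, and u(n) = 1·2^n.
u(3) = 1·2^3 = 8.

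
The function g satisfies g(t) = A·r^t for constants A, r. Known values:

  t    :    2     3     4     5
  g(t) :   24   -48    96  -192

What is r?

-2

Consecutive ratio: -48/24 = -2, and 96/(-48) = -2, so r = -2.
Then A·(-2)^2 = 24 gives A = 6, and g(t) = 6·(-2)^t.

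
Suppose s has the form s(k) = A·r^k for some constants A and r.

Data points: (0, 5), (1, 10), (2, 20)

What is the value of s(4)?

80

Consecutive ratio: 10/5 = 2, and 20/10 = 2, so r = 2.
Then A·2^0 = 5 gives A = 5, and s(k) = 5·2^k.
s(4) = 5·2^4 = 80.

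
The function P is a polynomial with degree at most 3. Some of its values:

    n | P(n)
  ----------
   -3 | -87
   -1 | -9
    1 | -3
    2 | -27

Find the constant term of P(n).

Write P(n) = an³ + bn² + cn + d; the 4 given values yield a linear system in the 4 coefficients.
Solving, the leading coefficient vanishes, and P(n) = -9n² + 3n + 3.
The constant term is P(0) = 3.

3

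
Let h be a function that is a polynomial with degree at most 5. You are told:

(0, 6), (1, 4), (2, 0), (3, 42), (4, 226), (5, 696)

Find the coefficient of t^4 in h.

Write h(t) = at^5 + bt^4 + ct³ + dt² + et + p; the 6 given values yield a linear system in the 6 coefficients.
Solving, the leading coefficient vanishes, and h(t) = 2t^4 - 4t³ - 3t² + 3t + 6.
The coefficient of t^4 is 2.

2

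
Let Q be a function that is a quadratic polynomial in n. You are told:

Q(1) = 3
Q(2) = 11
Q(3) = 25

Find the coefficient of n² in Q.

3

Write Q(n) = an² + bn + c; the 3 given values yield a linear system in the 3 coefficients.
Solving, Q(n) = 3n² - n + 1.
The coefficient of n² is 3.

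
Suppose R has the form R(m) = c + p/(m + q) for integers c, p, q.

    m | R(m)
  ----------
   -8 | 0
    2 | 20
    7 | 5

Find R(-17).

1

(R(m) − c)(m + q) = p for each data point; the three points give a linear system in c and q, then p follows.
Solving: c = 2, q = -1, p = 18, so R(m) = 2 + 18/(m − 1).
Then R(-17) = 2 + 18/(-18) = 1.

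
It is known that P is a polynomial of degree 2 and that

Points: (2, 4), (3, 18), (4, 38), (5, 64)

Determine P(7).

134

First differences: 14, 20, 26. Second differences: 6, 6.
Level-2 differences are constant, so P has degree 2.
Fitting a degree-2 polynomial gives P(k) = 3k² - k - 6.
Then P(7) = 134.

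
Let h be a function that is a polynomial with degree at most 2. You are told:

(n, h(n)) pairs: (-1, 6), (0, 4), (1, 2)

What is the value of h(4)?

First differences: -2, -2.
Level-1 differences are constant, so h has degree 1.
Fitting a degree-1 polynomial gives h(n) = -2n + 4.
Then h(4) = -4.

-4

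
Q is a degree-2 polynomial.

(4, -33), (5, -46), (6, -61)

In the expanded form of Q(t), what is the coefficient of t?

-4

Write Q(t) = at² + bt + c; the 3 given values yield a linear system in the 3 coefficients.
Solving, Q(t) = -t² - 4t - 1.
The coefficient of t is -4.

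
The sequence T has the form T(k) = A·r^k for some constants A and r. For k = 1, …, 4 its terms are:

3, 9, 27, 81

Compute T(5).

Consecutive ratio: 9/3 = 3, and 27/9 = 3, so r = 3.
Then A·3^1 = 3 gives A = 1, and T(k) = 1·3^k.
T(5) = 1·3^5 = 243.

243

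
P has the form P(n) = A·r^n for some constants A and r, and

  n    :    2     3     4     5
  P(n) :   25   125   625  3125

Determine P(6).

15625

Consecutive ratio: 125/25 = 5, and 625/125 = 5, so r = 5.
Then A·5^2 = 25 gives A = 1, and P(n) = 1·5^n.
P(6) = 1·5^6 = 15625.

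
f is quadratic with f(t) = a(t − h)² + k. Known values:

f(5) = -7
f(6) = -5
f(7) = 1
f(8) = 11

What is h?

First differences 2, 6, 10; second difference 4 = 2a, so a = 2.
Expanding, the t-coefficient is −2ah = -4h; matching it to the data gives h = 5, and then k = -7.
So f(t) = 2(t − 5)² − 7.
Hence h = 5.

5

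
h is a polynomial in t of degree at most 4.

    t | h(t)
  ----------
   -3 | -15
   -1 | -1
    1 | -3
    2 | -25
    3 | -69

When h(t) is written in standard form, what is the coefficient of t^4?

Write h(t) = at^4 + bt³ + ct² + dt + e; the 5 given values yield a linear system in the 5 coefficients.
Solving, the leading coefficient vanishes, and h(t) = -t³ - 5t² + 3.
The coefficient of t^4 is 0.

0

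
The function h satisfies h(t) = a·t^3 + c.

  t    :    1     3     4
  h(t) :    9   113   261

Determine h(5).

505

From h(1) = 9 and h(3) = 113: 1a + c = 9 and 27a + c = 113.
Subtracting: 26a = 104, so a = 4; then c = 9 − 4·1 = 5.
So h(t) = 4t³ + 5, and h(5) = 505.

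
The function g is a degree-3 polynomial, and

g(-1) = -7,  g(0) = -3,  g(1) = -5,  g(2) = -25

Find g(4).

-167

Write g(x) = ax³ + bx² + cx + d; the 4 given values yield a linear system in the 4 coefficients.
Solving, g(x) = -2x³ - 3x² + 3x - 3.
Then g(4) = -167.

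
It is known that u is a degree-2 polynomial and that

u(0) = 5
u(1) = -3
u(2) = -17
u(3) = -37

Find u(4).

Write u(n) = an² + bn + c; the 4 given values yield a linear system in the 3 coefficients.
Solving, u(n) = -3n² - 5n + 5.
Then u(4) = -63.

-63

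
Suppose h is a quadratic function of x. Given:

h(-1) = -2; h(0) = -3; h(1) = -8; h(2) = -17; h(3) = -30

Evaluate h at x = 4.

Write h(x) = ax² + bx + c; the 5 given values yield a linear system in the 3 coefficients.
Solving, h(x) = -2x² - 3x - 3.
Then h(4) = -47.

-47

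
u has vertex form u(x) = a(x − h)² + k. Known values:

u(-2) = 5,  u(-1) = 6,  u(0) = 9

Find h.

First differences 1, 3; second difference 2 = 2a, so a = 1.
Expanding, the x-coefficient is −2ah = -2h; matching it to the data gives h = -2, and then k = 5.
So u(x) = 1(x + 2)² + 5.
Hence h = -2.

-2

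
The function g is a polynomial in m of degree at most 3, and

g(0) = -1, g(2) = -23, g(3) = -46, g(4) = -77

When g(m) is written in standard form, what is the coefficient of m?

Write g(m) = am³ + bm² + cm + d; the 4 given values yield a linear system in the 4 coefficients.
Solving, the leading coefficient vanishes, and g(m) = -4m² - 3m - 1.
The coefficient of m is -3.

-3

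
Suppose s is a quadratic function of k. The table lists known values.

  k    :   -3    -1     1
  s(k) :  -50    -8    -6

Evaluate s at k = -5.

Write s(k) = ak² + bk + c; the 3 given values yield a linear system in the 3 coefficients.
Solving, s(k) = -5k² + k - 2.
Then s(-5) = -132.

-132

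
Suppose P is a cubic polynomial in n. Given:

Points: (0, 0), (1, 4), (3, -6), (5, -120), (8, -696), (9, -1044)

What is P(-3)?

96

Write P(n) = an³ + bn² + cn + d; the 6 given values yield a linear system in the 4 coefficients.
Solving, P(n) = -2n³ + 5n² + n.
Then P(-3) = 96.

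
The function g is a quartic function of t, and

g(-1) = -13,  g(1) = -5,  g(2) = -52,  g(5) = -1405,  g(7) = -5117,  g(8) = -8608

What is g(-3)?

Write g(t) = at^4 + bt³ + ct² + dt + e; the 6 given values yield a linear system in the 5 coefficients.
Solving, g(t) = -2t^4 - 7t² + 4t.
Then g(-3) = -237.

-237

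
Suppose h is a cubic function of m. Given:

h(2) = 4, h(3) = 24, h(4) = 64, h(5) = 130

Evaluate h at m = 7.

364

Write h(m) = am³ + bm² + cm + d; the 4 given values yield a linear system in the 4 coefficients.
Solving, h(m) = m³ + m² - 4m.
Then h(7) = 364.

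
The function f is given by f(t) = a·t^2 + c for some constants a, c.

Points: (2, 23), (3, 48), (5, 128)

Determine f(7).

From f(2) = 23 and f(3) = 48: 4a + c = 23 and 9a + c = 48.
Subtracting: 5a = 25, so a = 5; then c = 23 − 5·4 = 3.
So f(t) = 5t² + 3, and f(7) = 248.

248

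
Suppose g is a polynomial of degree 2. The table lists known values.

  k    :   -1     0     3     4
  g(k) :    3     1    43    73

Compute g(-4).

57

Write g(k) = ak² + bk + c; the 4 given values yield a linear system in the 3 coefficients.
Solving, g(k) = 4k² + 2k + 1.
Then g(-4) = 57.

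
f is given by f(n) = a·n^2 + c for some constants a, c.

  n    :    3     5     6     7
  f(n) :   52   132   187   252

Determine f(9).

412

From f(3) = 52 and f(5) = 132: 9a + c = 52 and 25a + c = 132.
Subtracting: 16a = 80, so a = 5; then c = 52 − 5·9 = 7.
So f(n) = 5n² + 7, and f(9) = 412.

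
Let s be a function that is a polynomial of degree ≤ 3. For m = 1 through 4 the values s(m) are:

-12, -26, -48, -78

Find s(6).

-162

Write s(m) = am³ + bm² + cm + d; the 4 given values yield a linear system in the 4 coefficients.
Solving, the leading coefficient vanishes, and s(m) = -4m² - 2m - 6.
Then s(6) = -162.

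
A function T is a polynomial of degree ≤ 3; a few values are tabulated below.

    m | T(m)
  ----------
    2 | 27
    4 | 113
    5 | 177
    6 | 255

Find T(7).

347

Write T(m) = am³ + bm² + cm + d; the 4 given values yield a linear system in the 4 coefficients.
Solving, the leading coefficient vanishes, and T(m) = 7m² + m - 3.
Then T(7) = 347.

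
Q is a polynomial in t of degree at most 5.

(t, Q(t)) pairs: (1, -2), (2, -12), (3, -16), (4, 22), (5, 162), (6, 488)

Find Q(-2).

64

First differences: -10, -4, 38, 140, 326. Second differences: 6, 42, 102, 186. Third differences: 36, 60, 84. Fourth differences: 24, 24.
Level-4 differences are constant, so Q has degree 4.
Fitting a degree-4 polynomial gives Q(t) = t^4 - 4t³ + 2t² - 3t + 2.
Then Q(-2) = 64.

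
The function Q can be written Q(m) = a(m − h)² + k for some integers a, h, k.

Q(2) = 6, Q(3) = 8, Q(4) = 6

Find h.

3

First differences 2, -2; second difference -4 = 2a, so a = -2.
Expanding, the m-coefficient is −2ah = 4h; matching it to the data gives h = 3, and then k = 8.
So Q(m) = -2(m − 3)² + 8.
Hence h = 3.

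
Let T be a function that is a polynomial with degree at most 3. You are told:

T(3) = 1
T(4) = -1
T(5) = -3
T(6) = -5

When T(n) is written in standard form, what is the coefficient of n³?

First differences: -2, -2, -2.
Level-1 differences are constant, so T has degree 1.
Fitting a degree-1 polynomial gives T(n) = -2n + 7.
The coefficient of n³ is 0.

0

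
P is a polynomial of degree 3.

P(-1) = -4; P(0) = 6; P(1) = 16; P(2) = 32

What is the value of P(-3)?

-48

Write P(x) = ax³ + bx² + cx + d; the 4 given values yield a linear system in the 4 coefficients.
Solving, P(x) = x³ + 9x + 6.
Then P(-3) = -48.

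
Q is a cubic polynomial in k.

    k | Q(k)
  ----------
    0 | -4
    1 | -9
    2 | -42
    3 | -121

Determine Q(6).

Write Q(k) = ak³ + bk² + ck + d; the 4 given values yield a linear system in the 4 coefficients.
Solving, Q(k) = -3k³ - 5k² + 3k - 4.
Then Q(6) = -814.

-814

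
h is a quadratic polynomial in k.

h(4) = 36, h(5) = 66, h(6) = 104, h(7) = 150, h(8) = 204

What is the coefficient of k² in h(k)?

Write h(k) = ak² + bk + c; the 5 given values yield a linear system in the 3 coefficients.
Solving, h(k) = 4k² - 6k - 4.
The coefficient of k² is 4.

4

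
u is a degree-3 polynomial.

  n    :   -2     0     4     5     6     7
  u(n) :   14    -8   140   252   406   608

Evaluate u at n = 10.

1562

Write u(n) = an³ + bn² + cn + d; the 6 given values yield a linear system in the 4 coefficients.
Solving, u(n) = n³ + 6n² - 3n - 8.
Then u(10) = 1562.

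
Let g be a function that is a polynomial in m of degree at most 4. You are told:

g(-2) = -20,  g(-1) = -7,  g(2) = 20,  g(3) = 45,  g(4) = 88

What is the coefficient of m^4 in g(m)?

0

Write g(m) = am^4 + bm³ + cm² + dm + e; the 5 given values yield a linear system in the 5 coefficients.
Solving, the leading coefficient vanishes, and g(m) = m³ + 6m.
The coefficient of m^4 is 0.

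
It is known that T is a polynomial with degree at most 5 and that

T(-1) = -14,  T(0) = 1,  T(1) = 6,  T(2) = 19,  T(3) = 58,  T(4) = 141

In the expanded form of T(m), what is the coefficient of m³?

3

Write T(m) = am^5 + bm^4 + cm³ + dm² + em + p; the 6 given values yield a linear system in the 6 coefficients.
Solving, the top 2 coefficients vanish, and T(m) = 3m³ - 5m² + 7m + 1.
The coefficient of m³ is 3.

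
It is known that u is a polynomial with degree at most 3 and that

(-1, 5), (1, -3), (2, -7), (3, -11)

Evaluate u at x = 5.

-19

Write u(x) = ax³ + bx² + cx + d; the 4 given values yield a linear system in the 4 coefficients.
Solving, the top 2 coefficients vanish, and u(x) = -4x + 1.
Then u(5) = -19.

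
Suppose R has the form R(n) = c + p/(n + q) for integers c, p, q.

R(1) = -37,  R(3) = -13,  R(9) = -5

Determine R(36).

-2

(R(n) − c)(n + q) = p for each data point; the three points give a linear system in c and q, then p follows.
Solving: c = -1, q = 0, p = -36, so R(n) = -1 − 36/(n + 0).
Then R(36) = -1 − 36/36 = -2.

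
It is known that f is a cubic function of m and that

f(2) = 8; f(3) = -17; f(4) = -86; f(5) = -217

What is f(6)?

-428

Write f(m) = am³ + bm² + cm + d; the 4 given values yield a linear system in the 4 coefficients.
Solving, f(m) = -3m³ + 5m² + 7m - 2.
Then f(6) = -428.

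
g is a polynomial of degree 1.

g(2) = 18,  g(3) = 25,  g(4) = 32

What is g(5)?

First differences: 7, 7.
Level-1 differences are constant, so g has degree 1.
Fitting a degree-1 polynomial gives g(x) = 7x + 4.
Then g(5) = 39.

39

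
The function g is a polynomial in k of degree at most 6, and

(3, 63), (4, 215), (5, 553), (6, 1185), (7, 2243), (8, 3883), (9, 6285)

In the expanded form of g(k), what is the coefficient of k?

Write g(k) = ak^6 + bk^5 + ck^4 + dk³ + ek² + pk + q; the 7 given values yield a linear system in the 7 coefficients.
Solving, the top 2 coefficients vanish, and g(k) = k^4 - 4k² + 5k + 3.
The coefficient of k is 5.

5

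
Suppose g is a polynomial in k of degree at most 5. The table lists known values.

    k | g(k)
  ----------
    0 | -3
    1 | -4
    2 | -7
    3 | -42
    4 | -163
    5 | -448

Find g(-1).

2

Write g(k) = ak^5 + bk^4 + ck³ + dk² + ek + p; the 6 given values yield a linear system in the 6 coefficients.
Solving, the leading coefficient vanishes, and g(k) = -k^4 + k³ + 3k² - 4k - 3.
Then g(-1) = 2.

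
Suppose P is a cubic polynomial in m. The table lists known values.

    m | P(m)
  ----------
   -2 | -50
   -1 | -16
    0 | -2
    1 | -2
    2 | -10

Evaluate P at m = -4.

First differences: 34, 14, 0, -8. Second differences: -20, -14, -8. Third differences: 6, 6.
Level-3 differences are constant, so P has degree 3.
Fitting a degree-3 polynomial gives P(m) = m³ - 7m² + 6m - 2.
Then P(-4) = -202.

-202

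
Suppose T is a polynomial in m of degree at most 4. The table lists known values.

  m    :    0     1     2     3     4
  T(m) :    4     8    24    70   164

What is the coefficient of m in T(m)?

4

First differences: 4, 16, 46, 94. Second differences: 12, 30, 48. Third differences: 18, 18.
Level-3 differences are constant, so T has degree 3.
Fitting a degree-3 polynomial gives T(m) = 3m³ - 3m² + 4m + 4.
The coefficient of m is 4.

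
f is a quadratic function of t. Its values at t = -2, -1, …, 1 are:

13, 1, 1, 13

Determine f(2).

First differences: -12, 0, 12. Second differences: 12, 12.
Level-2 differences are constant, so f has degree 2.
Fitting a degree-2 polynomial gives f(t) = 6t² + 6t + 1.
Then f(2) = 37.

37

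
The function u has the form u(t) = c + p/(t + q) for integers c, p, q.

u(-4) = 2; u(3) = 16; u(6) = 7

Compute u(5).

(u(t) − c)(t + q) = p for each data point; the three points give a linear system in c and q, then p follows.
Solving: c = 4, q = -2, p = 12, so u(t) = 4 + 12/(t − 2).
Then u(5) = 4 + 12/3 = 8.

8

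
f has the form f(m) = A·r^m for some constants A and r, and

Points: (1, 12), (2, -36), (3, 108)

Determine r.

-3

Consecutive ratio: -36/12 = -3, and 108/(-36) = -3, so r = -3.
Then A·(-3)^1 = 12 gives A = -4, and f(m) = -4·(-3)^m.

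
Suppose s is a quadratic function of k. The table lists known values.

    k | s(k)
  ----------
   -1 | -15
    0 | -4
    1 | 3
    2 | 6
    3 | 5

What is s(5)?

Write s(k) = ak² + bk + c; the 5 given values yield a linear system in the 3 coefficients.
Solving, s(k) = -2k² + 9k - 4.
Then s(5) = -9.

-9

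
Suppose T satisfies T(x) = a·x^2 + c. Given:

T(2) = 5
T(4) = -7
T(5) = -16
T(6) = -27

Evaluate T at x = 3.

0

From T(2) = 5 and T(4) = -7: 4a + c = 5 and 16a + c = -7.
Subtracting: 12a = -12, so a = -1; then c = 5 − (-1)·4 = 9.
So T(x) = -1x² + 9, and T(3) = 0.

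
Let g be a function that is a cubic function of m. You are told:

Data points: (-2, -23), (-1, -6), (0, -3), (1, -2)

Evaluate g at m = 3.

Write g(m) = am³ + bm² + cm + d; the 4 given values yield a linear system in the 4 coefficients.
Solving, g(m) = 2m³ - m² - 3.
Then g(3) = 42.

42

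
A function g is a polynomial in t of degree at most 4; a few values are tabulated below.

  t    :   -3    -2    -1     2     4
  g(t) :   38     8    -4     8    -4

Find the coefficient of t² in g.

3

Write g(t) = at^4 + bt³ + ct² + dt + e; the 5 given values yield a linear system in the 5 coefficients.
Solving, the leading coefficient vanishes, and g(t) = -t³ + 3t² + 4t - 4.
The coefficient of t² is 3.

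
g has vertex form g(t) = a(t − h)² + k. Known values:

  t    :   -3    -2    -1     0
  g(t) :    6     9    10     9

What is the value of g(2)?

First differences 3, 1, -1; second difference -2 = 2a, so a = -1.
Expanding, the t-coefficient is −2ah = 2h; matching it to the data gives h = -1, and then k = 10.
So g(t) = -1(t + 1)² + 10.
g(2) = -1·3² + 10 = 1.

1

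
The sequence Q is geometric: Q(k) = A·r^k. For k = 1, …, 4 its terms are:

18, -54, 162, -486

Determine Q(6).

Consecutive ratio: -54/18 = -3, and 162/(-54) = -3, so r = -3.
Then A·(-3)^1 = 18 gives A = -6, and Q(k) = -6·(-3)^k.
Q(6) = -6·(-3)^6 = -4374.

-4374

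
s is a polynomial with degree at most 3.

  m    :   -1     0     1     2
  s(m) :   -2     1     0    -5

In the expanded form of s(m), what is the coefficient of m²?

First differences: 3, -1, -5. Second differences: -4, -4.
Level-2 differences are constant, so s has degree 2.
Fitting a degree-2 polynomial gives s(m) = -2m² + m + 1.
The coefficient of m² is -2.

-2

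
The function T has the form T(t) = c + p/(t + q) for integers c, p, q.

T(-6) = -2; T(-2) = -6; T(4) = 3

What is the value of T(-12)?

(T(t) − c)(t + q) = p for each data point; the three points give a linear system in c and q, then p follows.
Solving: c = 0, q = 0, p = 12, so T(t) = 12/(t + 0).
Then T(-12) = 0 + 12/(-12) = -1.

-1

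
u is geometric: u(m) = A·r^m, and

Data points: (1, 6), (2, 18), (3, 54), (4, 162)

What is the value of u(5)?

486

Consecutive ratio: 18/6 = 3, and 54/18 = 3, so r = 3.
Then A·3^1 = 6 gives A = 2, and u(m) = 2·3^m.
u(5) = 2·3^5 = 486.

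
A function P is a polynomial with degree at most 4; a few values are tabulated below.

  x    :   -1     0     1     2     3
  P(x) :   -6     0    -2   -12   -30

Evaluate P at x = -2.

-20

First differences: 6, -2, -10, -18. Second differences: -8, -8, -8.
Level-2 differences are constant, so P has degree 2.
Fitting a degree-2 polynomial gives P(x) = -4x² + 2x.
Then P(-2) = -20.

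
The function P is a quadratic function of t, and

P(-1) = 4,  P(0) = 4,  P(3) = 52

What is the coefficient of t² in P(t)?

4

Write P(t) = at² + bt + c; the 3 given values yield a linear system in the 3 coefficients.
Solving, P(t) = 4t² + 4t + 4.
The coefficient of t² is 4.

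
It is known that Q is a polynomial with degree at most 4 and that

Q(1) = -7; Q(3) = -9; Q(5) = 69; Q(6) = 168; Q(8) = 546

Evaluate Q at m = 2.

Write Q(m) = am^4 + bm³ + cm² + dm + e; the 5 given values yield a linear system in the 5 coefficients.
Solving, the leading coefficient vanishes, and Q(m) = 2m³ - 8m² + 5m - 6.
Then Q(2) = -12.

-12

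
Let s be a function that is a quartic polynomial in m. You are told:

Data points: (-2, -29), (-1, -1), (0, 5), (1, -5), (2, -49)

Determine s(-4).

-295

Write s(m) = am^4 + bm³ + cm² + dm + e; the 5 given values yield a linear system in the 5 coefficients.
Solving, s(m) = -m^4 - m³ - 7m² - m + 5.
Then s(-4) = -295.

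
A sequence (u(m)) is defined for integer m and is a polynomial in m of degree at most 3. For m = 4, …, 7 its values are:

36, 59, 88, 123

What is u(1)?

3

Write u(m) = am³ + bm² + cm + d; the 4 given values yield a linear system in the 4 coefficients.
Solving, the leading coefficient vanishes, and u(m) = 3m² - 4m + 4.
Then u(1) = 3.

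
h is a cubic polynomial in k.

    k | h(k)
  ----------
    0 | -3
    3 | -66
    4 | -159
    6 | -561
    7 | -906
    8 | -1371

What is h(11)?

-3666

Write h(k) = ak³ + bk² + ck + d; the 6 given values yield a linear system in the 4 coefficients.
Solving, h(k) = -3k³ + 3k² - 3k - 3.
Then h(11) = -3666.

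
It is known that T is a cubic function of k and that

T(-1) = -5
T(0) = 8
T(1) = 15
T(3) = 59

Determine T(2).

28

Write T(k) = ak³ + bk² + ck + d; the 4 given values yield a linear system in the 4 coefficients.
Solving, T(k) = 2k³ - 3k² + 8k + 8.
Then T(2) = 28.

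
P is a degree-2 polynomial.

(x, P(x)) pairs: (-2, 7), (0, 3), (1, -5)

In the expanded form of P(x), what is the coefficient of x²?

-2

Write P(x) = ax² + bx + c; the 3 given values yield a linear system in the 3 coefficients.
Solving, P(x) = -2x² - 6x + 3.
The coefficient of x² is -2.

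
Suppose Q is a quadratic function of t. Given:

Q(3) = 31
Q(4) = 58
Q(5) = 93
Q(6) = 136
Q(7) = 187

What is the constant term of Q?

First differences: 27, 35, 43, 51. Second differences: 8, 8, 8.
Level-2 differences are constant, so Q has degree 2.
Fitting a degree-2 polynomial gives Q(t) = 4t² - t - 2.
The constant term is Q(0) = -2.

-2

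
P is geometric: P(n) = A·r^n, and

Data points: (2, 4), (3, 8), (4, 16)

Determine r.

Consecutive ratio: 8/4 = 2, and 16/8 = 2, so r = 2.
Then A·2^2 = 4 gives A = 1, and P(n) = 1·2^n.

2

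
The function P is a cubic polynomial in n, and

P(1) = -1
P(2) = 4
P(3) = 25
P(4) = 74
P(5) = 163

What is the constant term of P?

-2

First differences: 5, 21, 49, 89. Second differences: 16, 28, 40. Third differences: 12, 12.
Level-3 differences are constant, so P has degree 3.
Fitting a degree-3 polynomial gives P(n) = 2n³ - 4n² + 3n - 2.
The constant term is P(0) = -2.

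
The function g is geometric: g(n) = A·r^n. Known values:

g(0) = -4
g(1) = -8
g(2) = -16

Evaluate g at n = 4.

Consecutive ratio: -8/(-4) = 2, and -16/(-8) = 2, so r = 2.
Then A·2^0 = -4 gives A = -4, and g(n) = -4·2^n.
g(4) = -4·2^4 = -64.

-64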